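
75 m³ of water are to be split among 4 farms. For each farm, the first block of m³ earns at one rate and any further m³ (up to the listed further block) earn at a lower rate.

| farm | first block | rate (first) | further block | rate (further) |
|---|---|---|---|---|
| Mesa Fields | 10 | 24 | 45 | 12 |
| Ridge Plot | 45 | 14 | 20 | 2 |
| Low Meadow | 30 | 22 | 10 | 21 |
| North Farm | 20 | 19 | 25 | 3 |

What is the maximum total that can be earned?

1560

Rank every tier by rate: Mesa Fields/tier1 24 > Low Meadow/tier1 22 > Low Meadow/tier2 21 > North Farm/tier1 19 > Ridge Plot/tier1 14 > Mesa Fields/tier2 12 > North Farm/tier2 3 > Ridge Plot/tier2 2.
Mesa Fields/tier1 (24): +10 ; 65 left.
Low Meadow/tier1 (22): +30 ; 35 left.
Low Meadow/tier2 (21): +10 ; 25 left.
Fill North Farm tier1 block (20 at 19) ; 5 left.
5 remain; put them into Ridge Plot tier1 at 14.
Total = 24×10 + 22×30 + 21×10 + 19×20 + 14×5 = 1560.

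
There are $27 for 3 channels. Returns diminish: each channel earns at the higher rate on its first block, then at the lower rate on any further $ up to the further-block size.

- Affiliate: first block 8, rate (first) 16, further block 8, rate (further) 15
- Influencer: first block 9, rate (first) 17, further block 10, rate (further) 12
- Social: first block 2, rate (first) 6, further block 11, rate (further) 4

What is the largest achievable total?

Rank every tier by rate: Influencer/T1 17 > Affiliate/T1 16 > Affiliate/T2 15 > Influencer/T2 12 > Social/T1 6 > Social/T2 4.
Influencer T1 at 17: fill all 9 — 18 left.
Affiliate/T1 (16): +8 — 10 left.
Affiliate T2 at 15: fill all 8 — 2 left.
Influencer/T2: +2 of 10 at 12; pool empty.
Total = 17×9 + 16×8 + 15×8 + 12×2 = 425.

425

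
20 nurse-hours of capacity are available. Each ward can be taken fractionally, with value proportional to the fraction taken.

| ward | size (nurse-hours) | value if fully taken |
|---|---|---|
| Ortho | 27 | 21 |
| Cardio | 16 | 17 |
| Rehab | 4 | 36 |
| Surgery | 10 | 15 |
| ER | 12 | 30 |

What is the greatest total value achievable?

Sort by value density: Rehab 36/4≈9, ER 30/12≈2.5, Surgery 15/10≈1.5, Cardio 17/16≈1.06, Ortho 21/27≈0.778.
Rehab: take in full, 4 nurse-hours for value 36 — 16 left.
Take all of ER (12 nurse-hours, value 30) — 4 nurse-hours left.
Fill the last 4 nurse-hours with part of Surgery: 4/10 of it earns 6.
Total value = 72.

72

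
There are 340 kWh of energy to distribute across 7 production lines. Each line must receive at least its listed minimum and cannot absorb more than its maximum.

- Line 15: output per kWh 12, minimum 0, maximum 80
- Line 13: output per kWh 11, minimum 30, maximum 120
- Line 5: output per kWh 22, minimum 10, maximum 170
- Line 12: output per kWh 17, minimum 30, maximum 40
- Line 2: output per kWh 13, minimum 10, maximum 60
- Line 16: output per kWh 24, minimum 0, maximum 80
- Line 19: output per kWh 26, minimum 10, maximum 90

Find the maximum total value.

Meeting every minimum uses 0+30+10+30+10+0+10 = 90 kWh, leaving 250.
Highest output per kWh first: Line 19 26 > Line 16 24 > Line 5 22 > Line 12 17 > Line 2 13 > Line 15 12 > Line 13 11.
Line 19: +80 to 90 (cap) → 170 left.
Give Line 16 80 more to hit its cap of 80 → 90 left.
Only 90 left; Line 5 takes them to reach 100.
Total = 11×30 + 22×100 + 17×30 + 13×10 + 24×80 + 26×90 = 7430.

7430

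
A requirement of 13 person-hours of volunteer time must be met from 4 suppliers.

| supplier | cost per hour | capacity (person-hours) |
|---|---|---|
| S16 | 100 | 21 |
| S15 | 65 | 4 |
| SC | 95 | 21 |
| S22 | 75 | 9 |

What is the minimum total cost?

Use suppliers in increasing cost order.
S15 at 65: take all 4 person-hours — 9 still needed.
Take 9 from S22 at 75 — need 0 more.
SC, S16: unused.
Cost = 4×65 + 9×75 = 935.

935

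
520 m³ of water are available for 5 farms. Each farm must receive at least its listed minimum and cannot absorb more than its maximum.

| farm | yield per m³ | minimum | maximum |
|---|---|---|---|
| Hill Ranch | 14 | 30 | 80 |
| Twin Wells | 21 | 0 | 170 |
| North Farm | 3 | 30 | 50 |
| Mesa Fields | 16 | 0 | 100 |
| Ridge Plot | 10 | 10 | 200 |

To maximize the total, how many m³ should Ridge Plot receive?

140

Meeting every minimum uses 30+0+30+0+10 = 70 m³, leaving 450.
Highest yield per m³ first: Twin Wells 21 > Mesa Fields 16 > Hill Ranch 14 > Ridge Plot 10 > North Farm 3.
Twin Wells: +170 to 170 (cap) ; 280 left.
Mesa Fields takes 100 more to reach its cap of 100 ; 180 left.
Hill Ranch: +50 to 80 (cap) ; 130 left.
Ridge Plot has room for 190 more but only 130 remain, so it gets 140.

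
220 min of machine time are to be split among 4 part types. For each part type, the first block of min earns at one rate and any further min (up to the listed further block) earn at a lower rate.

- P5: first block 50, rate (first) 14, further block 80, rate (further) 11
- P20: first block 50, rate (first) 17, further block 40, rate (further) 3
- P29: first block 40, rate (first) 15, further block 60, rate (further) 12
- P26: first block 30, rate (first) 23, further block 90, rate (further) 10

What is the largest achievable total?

Treat each block as its own option and order by rate: P26/first 23 > P20/first 17 > P29/first 15 > P5/first 14 > P29/second 12 > P5/second 11 > P26/second 10 > P20/second 3.
P26/first (23): +30 → 190 left.
P20/first (17): +50 → 140 left.
Fill P29 first block (40 at 15) → 100 left.
P5/first (14): +50 → 50 left.
50 remain; put them into P29 second at 12.
Total = 23×30 + 17×50 + 15×40 + 14×50 + 12×50 = 3440.

3440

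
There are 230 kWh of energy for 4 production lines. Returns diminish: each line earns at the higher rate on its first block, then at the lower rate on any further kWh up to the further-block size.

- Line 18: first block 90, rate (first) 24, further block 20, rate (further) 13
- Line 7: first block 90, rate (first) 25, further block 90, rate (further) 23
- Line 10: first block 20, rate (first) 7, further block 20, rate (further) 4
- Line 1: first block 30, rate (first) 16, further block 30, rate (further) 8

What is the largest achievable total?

Treat each block as its own option and order by rate: Line 7/first 25 > Line 18/first 24 > Line 7/second 23 > Line 1/first 16 > Line 18/second 13 > Line 1/second 8 > Line 10/first 7 > Line 10/second 4.
Line 7/first (25): +90 — 140 left.
Line 18 first at 24: fill all 90 — 50 left.
Line 7/second: +50 of 90 at 23; pool empty.
Total = 25×90 + 24×90 + 23×50 = 5560.

5560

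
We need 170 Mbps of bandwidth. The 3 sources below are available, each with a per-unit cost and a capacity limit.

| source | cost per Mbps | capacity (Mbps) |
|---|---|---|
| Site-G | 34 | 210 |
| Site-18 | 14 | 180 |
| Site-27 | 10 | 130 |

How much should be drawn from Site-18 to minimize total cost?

40

Cheapest first:
Take 130 from Site-27 at 10 → need 40 more.
Site-18 at 14: take 40 of its 180 → requirement met.
Site-G: unused.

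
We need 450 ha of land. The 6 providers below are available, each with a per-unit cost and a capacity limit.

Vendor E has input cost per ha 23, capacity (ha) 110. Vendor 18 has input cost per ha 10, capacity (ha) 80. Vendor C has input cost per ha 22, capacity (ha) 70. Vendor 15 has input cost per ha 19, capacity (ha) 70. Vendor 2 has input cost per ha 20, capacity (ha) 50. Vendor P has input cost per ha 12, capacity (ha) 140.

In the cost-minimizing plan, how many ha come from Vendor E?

Use providers in increasing cost order.
Take 80 from Vendor 18 at 10 → need 370 more.
Vendor P at 12: take all 140 ha → 230 still needed.
Vendor 15 at 19: take all 70 ha → 160 still needed.
Vendor 2 (20): use full 50 → 110 ha to go.
Vendor C (22): use full 70 → 40 ha to go.
Vendor E at 23: take 40 of its 110 → requirement met.

40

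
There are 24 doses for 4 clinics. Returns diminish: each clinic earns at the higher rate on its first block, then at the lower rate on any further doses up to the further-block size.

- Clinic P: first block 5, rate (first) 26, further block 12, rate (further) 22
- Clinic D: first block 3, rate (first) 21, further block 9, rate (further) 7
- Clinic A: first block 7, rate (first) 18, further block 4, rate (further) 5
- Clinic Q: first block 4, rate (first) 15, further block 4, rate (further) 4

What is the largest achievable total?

Order all 8 blocks by rate: Clinic P/first 26 > Clinic P/second 22 > Clinic D/first 21 > Clinic A/first 18 > Clinic Q/first 15 > Clinic D/second 7 > Clinic A/second 5 > Clinic Q/second 4.
Clinic P/first (26): +5 ; 19 left.
Clinic P/second (22): +12 ; 7 left.
Clinic D/first (21): +3 ; 4 left.
Clinic A/first: +4 of 7 at 18; pool empty.
Total = 26×5 + 22×12 + 21×3 + 18×4 = 529.

529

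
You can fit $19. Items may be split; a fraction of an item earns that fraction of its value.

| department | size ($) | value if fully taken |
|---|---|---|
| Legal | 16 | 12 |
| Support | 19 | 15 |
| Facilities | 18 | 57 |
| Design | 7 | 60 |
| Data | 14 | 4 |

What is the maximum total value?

Rank by value-to-size ratio: Design 60/7≈8.57, Facilities 57/18≈3.17, Support 15/19≈0.789, Legal 12/16≈0.75, Data 4/14≈0.286.
Take all of Design (7 $, value 60) ; 12 $ left.
12 $ left: a 12/18 share of Facilities gives 57×12/18 = 38.
Total value = 98.

98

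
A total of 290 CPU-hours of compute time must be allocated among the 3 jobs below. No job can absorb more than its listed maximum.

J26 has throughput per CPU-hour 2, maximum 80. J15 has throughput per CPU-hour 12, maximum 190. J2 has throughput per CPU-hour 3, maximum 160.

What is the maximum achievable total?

Order the jobs by throughput per CPU-hour: J15 12 > J2 3 > J26 2.
Give J15 190 to hit its cap of 190 ; 100 left.
Only 100 left; J2 takes them to reach 100.
Total = 12×190 + 3×100 = 2580.

2580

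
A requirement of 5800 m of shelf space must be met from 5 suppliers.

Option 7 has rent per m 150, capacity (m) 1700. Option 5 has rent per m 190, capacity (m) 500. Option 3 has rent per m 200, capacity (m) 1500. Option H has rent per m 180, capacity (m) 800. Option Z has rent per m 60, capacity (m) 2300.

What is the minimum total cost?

Cheapest first:
Option Z (60): use full 2300 — 3500 m to go.
Option 7 (150): use full 1700 — 1800 m to go.
Take 800 from Option H at 180 — need 1000 more.
Option 5 at 190: take all 500 m — 500 still needed.
Take 500 from Option 3 at 200 to finish.
Cost = 2300×60 + 1700×150 + 800×180 + 500×190 + 500×200 = 732000.

732000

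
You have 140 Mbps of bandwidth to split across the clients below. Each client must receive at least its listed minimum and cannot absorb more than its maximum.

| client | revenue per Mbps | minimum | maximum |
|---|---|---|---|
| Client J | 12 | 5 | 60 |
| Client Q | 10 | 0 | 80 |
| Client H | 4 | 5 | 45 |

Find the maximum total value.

1490

Meeting every minimum uses 5+0+5 = 10 Mbps, leaving 130.
Order the clients by revenue per Mbps: Client J 12 > Client Q 10 > Client H 4.
Give Client J 55 more to hit its cap of 60 — 75 left.
Client Q: +75 (room for 80) → 75. Pool exhausted.
Total = 12×60 + 10×75 + 4×5 = 1490.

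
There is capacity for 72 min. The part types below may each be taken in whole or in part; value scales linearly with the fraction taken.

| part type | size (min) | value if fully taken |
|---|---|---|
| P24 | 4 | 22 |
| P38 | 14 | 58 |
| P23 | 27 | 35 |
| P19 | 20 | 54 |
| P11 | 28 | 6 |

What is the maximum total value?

Rank by value-to-size ratio: P24 22/4≈5.5, P38 58/14≈4.14, P19 54/20≈2.7, P23 35/27≈1.3, P11 6/28≈0.214.
All 4 min of P24 fit (value 22) ; 68 remain.
All 14 min of P38 fit (value 58) ; 54 remain.
Take all of P19 (20 min, value 54) ; 34 min left.
P23: take in full, 27 min for value 35 ; 7 left.
7 min left: a 7/28 share of P11 gives 6×7/28 = 1.5.
Total value = 170.5.

170.5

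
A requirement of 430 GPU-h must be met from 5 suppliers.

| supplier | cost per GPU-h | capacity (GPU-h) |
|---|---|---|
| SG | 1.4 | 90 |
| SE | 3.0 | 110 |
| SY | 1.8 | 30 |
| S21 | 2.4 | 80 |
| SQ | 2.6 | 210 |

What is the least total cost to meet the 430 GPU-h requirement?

978

Use suppliers in increasing cost order.
SG at 1.4: take all 90 GPU-h ; 340 still needed.
Take 30 from SY at 1.8 ; need 310 more.
Take 80 from S21 at 2.4 ; need 230 more.
SQ at 2.6: take all 210 GPU-h ; 20 still needed.
SE at 3.0: take 20 of its 110 ; requirement met.
Cost = 90×1.4 + 30×1.8 + 80×2.4 + 210×2.6 + 20×3.0 = 978.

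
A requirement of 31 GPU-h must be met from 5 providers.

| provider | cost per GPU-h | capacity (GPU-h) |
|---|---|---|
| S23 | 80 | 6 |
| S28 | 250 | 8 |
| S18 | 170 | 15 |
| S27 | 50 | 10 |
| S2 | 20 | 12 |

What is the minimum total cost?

1730

Cheapest first:
Take 12 from S2 at 20 — need 19 more.
Take 10 from S27 at 50 — need 9 more.
Take 6 from S23 at 80 — need 3 more.
Take 3 from S18 at 170 to finish.
S28: unused.
Cost = 12×20 + 10×50 + 6×80 + 3×170 = 1730.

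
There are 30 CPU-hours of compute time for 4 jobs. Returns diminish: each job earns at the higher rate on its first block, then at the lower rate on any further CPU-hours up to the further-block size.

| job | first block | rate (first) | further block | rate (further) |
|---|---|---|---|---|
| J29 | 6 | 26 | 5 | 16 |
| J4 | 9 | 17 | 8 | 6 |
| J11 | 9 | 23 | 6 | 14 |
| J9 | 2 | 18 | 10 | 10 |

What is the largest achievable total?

Treat each block as its own option and order by rate: J29/tier1 26 > J11/tier1 23 > J9/tier1 18 > J4/tier1 17 > J29/tier2 16 > J11/tier2 14 > J9/tier2 10 > J4/tier2 6.
J29 tier1 at 26: fill all 6 ; 24 left.
Fill J11 tier1 block (9 at 23) ; 15 left.
J9 tier1 at 18: fill all 2 ; 13 left.
Fill J4 tier1 block (9 at 17) ; 4 left.
4 remain; put them into J29 tier2 at 16.
Total = 26×6 + 23×9 + 18×2 + 17×9 + 16×4 = 616.

616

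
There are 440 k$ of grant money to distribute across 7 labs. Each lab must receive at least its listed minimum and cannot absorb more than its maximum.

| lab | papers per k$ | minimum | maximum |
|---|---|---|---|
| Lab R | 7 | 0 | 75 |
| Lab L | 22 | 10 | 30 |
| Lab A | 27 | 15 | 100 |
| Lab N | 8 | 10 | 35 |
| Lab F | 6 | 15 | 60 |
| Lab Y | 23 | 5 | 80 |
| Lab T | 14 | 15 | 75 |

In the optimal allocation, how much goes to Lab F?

Meeting every minimum uses 0+10+15+10+15+5+15 = 70 k$, leaving 370.
Rank by papers per k$: Lab A 27 > Lab Y 23 > Lab L 22 > Lab T 14 > Lab N 8 > Lab R 7 > Lab F 6.
Lab A: +85 to 100 (cap) → 285 left.
Lab Y: +75 to 80 (cap) → 210 left.
Lab L: +20 to 30 (cap) → 190 left.
Lab T: +60 to 75 (cap) → 130 left.
Lab N: +25 to 35 (cap) → 105 left.
Give Lab R 75 more to hit its cap of 75 → 30 left.
Lab F: +30 (room for 45) → 45. Pool exhausted.

45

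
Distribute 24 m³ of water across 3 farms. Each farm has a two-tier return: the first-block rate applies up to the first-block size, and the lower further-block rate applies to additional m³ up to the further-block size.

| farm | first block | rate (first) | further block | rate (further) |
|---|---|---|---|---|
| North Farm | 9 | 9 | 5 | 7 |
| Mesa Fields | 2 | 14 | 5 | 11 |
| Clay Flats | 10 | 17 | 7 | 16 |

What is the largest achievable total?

Treat each block as its own option and order by rate: Clay Flats/tier1 17 > Clay Flats/tier2 16 > Mesa Fields/tier1 14 > Mesa Fields/tier2 11 > North Farm/tier1 9 > North Farm/tier2 7.
Clay Flats/tier1 (17): +10 — 14 left.
Clay Flats/tier2 (16): +7 — 7 left.
Mesa Fields tier1 at 14: fill all 2 — 5 left.
Mesa Fields/tier2 (11): +5 — 0 left.
Total = 17×10 + 16×7 + 14×2 + 11×5 = 365.

365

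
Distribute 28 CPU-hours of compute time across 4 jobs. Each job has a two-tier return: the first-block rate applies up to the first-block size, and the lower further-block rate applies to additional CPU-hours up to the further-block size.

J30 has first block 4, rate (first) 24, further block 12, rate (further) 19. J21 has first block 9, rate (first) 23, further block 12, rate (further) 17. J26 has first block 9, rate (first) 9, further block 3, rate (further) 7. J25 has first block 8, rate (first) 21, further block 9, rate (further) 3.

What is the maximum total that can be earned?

Rank every tier by rate: J30/T1 24 > J21/T1 23 > J25/T1 21 > J30/T2 19 > J21/T2 17 > J26/T1 9 > J26/T2 7 > J25/T2 3.
J30 T1 at 24: fill all 4 ; 24 left.
Fill J21 T1 block (9 at 23) ; 15 left.
J25 T1 at 21: fill all 8 ; 7 left.
J30 T2 at 19: only 7 left, fill 7.
Total = 24×4 + 23×9 + 21×8 + 19×7 = 604.

604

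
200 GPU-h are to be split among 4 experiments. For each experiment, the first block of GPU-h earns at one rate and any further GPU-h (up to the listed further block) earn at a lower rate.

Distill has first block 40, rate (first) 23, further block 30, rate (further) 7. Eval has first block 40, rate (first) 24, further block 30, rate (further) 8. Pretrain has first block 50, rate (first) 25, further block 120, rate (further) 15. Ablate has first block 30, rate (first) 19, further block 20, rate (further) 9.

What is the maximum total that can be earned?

4300

Treat each block as its own option and order by rate: Pretrain/T1 25 > Eval/T1 24 > Distill/T1 23 > Ablate/T1 19 > Pretrain/T2 15 > Ablate/T2 9 > Eval/T2 8 > Distill/T2 7.
Pretrain T1 at 25: fill all 50 — 150 left.
Fill Eval T1 block (40 at 24) — 110 left.
Distill T1 at 23: fill all 40 — 70 left.
Ablate/T1 (19): +30 — 40 left.
Pretrain/T2: +40 of 120 at 15; pool empty.
Total = 25×50 + 24×40 + 23×40 + 19×30 + 15×40 = 4300.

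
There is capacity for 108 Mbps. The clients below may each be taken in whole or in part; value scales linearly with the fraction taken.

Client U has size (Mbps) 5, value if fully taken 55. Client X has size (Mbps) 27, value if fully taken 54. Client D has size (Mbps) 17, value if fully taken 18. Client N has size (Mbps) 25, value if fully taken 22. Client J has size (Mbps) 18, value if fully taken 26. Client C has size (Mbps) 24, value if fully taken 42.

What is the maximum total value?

209.96

Rank by value-to-size ratio: Client U 55/5≈11, Client X 54/27≈2, Client C 42/24≈1.75, Client J 26/18≈1.44, Client D 18/17≈1.06, Client N 22/25≈0.88.
All 5 Mbps of Client U fit (value 55) ; 103 remain.
Client X: take in full, 27 Mbps for value 54 ; 76 left.
Take all of Client C (24 Mbps, value 42) ; 52 Mbps left.
Client J: take in full, 18 Mbps for value 26 ; 34 left.
All 17 Mbps of Client D fit (value 18) ; 17 remain.
17 Mbps left: a 17/25 share of Client N gives 22×17/25 = 14.96.
Total value = 209.96.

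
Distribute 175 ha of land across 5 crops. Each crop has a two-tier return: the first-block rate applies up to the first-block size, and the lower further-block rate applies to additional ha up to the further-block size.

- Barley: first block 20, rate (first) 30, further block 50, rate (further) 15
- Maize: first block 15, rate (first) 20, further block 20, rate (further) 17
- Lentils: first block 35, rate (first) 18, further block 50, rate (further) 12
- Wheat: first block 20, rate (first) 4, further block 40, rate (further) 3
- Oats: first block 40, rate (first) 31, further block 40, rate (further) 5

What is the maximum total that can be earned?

3785

Order all 10 blocks by rate: Oats/first 31 > Barley/first 30 > Maize/first 20 > Lentils/first 18 > Maize/second 17 > Barley/second 15 > Lentils/second 12 > Oats/second 5 > Wheat/first 4 > Wheat/second 3.
Oats/first (31): +40 → 135 left.
Barley/first (30): +20 → 115 left.
Fill Maize first block (15 at 20) → 100 left.
Fill Lentils first block (35 at 18) → 65 left.
Maize/second (17): +20 → 45 left.
Barley second at 15: only 45 left, fill 45.
Total = 31×40 + 30×20 + 20×15 + 18×35 + 17×20 + 15×45 = 3785.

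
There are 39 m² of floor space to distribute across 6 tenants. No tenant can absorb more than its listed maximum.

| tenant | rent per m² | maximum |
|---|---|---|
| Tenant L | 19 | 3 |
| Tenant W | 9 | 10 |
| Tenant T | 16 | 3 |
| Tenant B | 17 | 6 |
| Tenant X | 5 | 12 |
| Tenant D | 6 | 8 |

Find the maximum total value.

390

Rank by rent per m²: Tenant L 19 > Tenant B 17 > Tenant T 16 > Tenant W 9 > Tenant D 6 > Tenant X 5.
Tenant L: +3 to 3 (cap) ; 36 left.
Give Tenant B 6 to hit its cap of 6 ; 30 left.
Give Tenant T 3 to hit its cap of 3 ; 27 left.
Tenant W: +10 to 10 (cap) ; 17 left.
Tenant D: +8 to 8 (cap) ; 9 left.
Tenant X: +9 (room for 12) → 9. Pool exhausted.
Total = 19×3 + 9×10 + 16×3 + 17×6 + 5×9 + 6×8 = 390.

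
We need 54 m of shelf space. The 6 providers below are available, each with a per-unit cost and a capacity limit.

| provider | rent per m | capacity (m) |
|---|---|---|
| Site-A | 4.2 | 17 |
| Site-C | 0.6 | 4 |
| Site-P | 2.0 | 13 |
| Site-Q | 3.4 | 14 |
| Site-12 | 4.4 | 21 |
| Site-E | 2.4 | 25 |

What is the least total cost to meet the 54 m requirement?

129.2

Use providers in increasing cost order.
Site-C at 0.6: take all 4 m — 50 still needed.
Site-P (2.0): use full 13 — 37 m to go.
Take 25 from Site-E at 2.4 — need 12 more.
Take 12 from Site-Q at 3.4 to finish.
Site-A, Site-12: unused.
Cost = 4×0.6 + 13×2.0 + 25×2.4 + 12×3.4 = 129.2.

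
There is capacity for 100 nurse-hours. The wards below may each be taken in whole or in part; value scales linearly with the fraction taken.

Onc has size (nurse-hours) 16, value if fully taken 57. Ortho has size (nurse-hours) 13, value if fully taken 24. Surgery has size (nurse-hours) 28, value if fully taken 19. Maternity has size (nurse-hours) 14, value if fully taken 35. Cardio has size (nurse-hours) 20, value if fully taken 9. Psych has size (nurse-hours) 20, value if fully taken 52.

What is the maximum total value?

Best value per unit of size first: Onc 57/16≈3.56, Psych 52/20≈2.6, Maternity 35/14≈2.5, Ortho 24/13≈1.85, Surgery 19/28≈0.679, Cardio 9/20≈0.45.
Onc: take in full, 16 nurse-hours for value 57 — 84 left.
All 20 nurse-hours of Psych fit (value 52) — 64 remain.
All 14 nurse-hours of Maternity fit (value 35) — 50 remain.
Ortho: take in full, 13 nurse-hours for value 24 — 37 left.
All 28 nurse-hours of Surgery fit (value 19) — 9 remain.
Fill the last 9 nurse-hours with part of Cardio: 9/20 of it earns 4.05.
Total value = 191.05.

191.05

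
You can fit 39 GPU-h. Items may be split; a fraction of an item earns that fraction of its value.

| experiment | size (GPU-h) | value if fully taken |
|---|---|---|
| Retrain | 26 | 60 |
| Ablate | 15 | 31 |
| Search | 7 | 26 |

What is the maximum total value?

98.4

Sort by value density: Search 26/7≈3.71, Retrain 60/26≈2.31, Ablate 31/15≈2.07.
Search: take in full, 7 GPU-h for value 26 → 32 left.
Take all of Retrain (26 GPU-h, value 60) → 6 GPU-h left.
Only 6 GPU-h remain; take 6/15 of Ablate for value 31×6/15 = 12.4.
Total value = 98.4.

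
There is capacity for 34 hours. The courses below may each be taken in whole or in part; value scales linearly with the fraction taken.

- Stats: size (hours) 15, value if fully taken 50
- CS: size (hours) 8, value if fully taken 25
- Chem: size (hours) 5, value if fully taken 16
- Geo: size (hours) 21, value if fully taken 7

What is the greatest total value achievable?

Rank by value-to-size ratio: Stats 50/15≈3.33, Chem 16/5≈3.2, CS 25/8≈3.12, Geo 7/21≈0.333.
Take all of Stats (15 hours, value 50) → 19 hours left.
All 5 hours of Chem fit (value 16) → 14 remain.
All 8 hours of CS fit (value 25) → 6 remain.
Only 6 hours remain; take 6/21 of Geo for value 7×6/21 = 2.
Total value = 93.

93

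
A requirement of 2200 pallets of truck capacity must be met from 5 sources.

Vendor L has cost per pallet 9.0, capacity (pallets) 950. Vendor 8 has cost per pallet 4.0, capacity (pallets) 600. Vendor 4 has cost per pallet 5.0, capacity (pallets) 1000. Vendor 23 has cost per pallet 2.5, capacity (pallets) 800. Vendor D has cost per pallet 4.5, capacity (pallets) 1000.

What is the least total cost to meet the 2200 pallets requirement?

8000

Use sources in increasing cost order.
Vendor 23 at 2.5: take all 800 pallets → 1400 still needed.
Take 600 from Vendor 8 at 4.0 → need 800 more.
Take 800 from Vendor D at 4.5 to finish.
Vendor 4, Vendor L: unused.
Cost = 800×2.5 + 600×4.0 + 800×4.5 = 8000.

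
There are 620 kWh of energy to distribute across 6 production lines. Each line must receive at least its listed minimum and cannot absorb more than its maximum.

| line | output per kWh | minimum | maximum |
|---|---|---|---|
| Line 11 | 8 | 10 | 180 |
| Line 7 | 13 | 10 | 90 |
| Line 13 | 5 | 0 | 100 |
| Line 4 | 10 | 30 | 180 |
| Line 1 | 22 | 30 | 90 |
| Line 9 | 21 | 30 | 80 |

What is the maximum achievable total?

8070

Meeting every minimum uses 10+10+0+30+30+30 = 110 kWh, leaving 510.
Rank by output per kWh: Line 1 22 > Line 9 21 > Line 7 13 > Line 4 10 > Line 11 8 > Line 13 5.
Give Line 1 60 more to hit its cap of 90 — 450 left.
Give Line 9 50 more to hit its cap of 80 — 400 left.
Line 7 takes 80 more to reach its cap of 90 — 320 left.
Give Line 4 150 more to hit its cap of 180 — 170 left.
Give Line 11 170 more to hit its cap of 180 — 0 left.
Total = 8×180 + 13×90 + 10×180 + 22×90 + 21×80 = 8070.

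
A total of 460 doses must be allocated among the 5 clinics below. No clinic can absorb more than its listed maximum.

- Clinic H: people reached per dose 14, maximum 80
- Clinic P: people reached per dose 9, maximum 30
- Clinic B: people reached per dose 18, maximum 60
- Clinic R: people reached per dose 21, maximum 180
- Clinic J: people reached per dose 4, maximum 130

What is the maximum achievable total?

Highest people reached per dose first: Clinic R 21 > Clinic B 18 > Clinic H 14 > Clinic P 9 > Clinic J 4.
Give Clinic R 180 to hit its cap of 180 ; 280 left.
Clinic B: +60 to 60 (cap) ; 220 left.
Clinic H: +80 to 80 (cap) ; 140 left.
Clinic P takes 30 to reach its cap of 30 ; 110 left.
Clinic J: +110 (room for 130) → 110. Pool exhausted.
Total = 14×80 + 9×30 + 18×60 + 21×180 + 4×110 = 6690.

6690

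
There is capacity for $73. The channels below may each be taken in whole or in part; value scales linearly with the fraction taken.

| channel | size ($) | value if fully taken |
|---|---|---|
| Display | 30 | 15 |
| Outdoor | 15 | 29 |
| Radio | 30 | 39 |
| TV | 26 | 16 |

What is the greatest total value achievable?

Sort by value density: Outdoor 29/15≈1.93, Radio 39/30≈1.3, TV 16/26≈0.615, Display 15/30≈0.5.
Take all of Outdoor (15 $, value 29) → 58 $ left.
Take all of Radio (30 $, value 39) → 28 $ left.
All 26 $ of TV fit (value 16) → 2 remain.
Fill the last 2 $ with part of Display: 2/30 of it earns 1.
Total value = 85.

85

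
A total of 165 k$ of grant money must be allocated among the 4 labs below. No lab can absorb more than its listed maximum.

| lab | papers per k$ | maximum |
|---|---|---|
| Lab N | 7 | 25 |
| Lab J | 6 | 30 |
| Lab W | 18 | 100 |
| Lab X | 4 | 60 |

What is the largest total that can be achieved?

2195

Rank by papers per k$: Lab W 18 > Lab N 7 > Lab J 6 > Lab X 4.
Lab W: +100 to 100 (cap) → 65 left.
Lab N takes 25 to reach its cap of 25 → 40 left.
Lab J: +30 to 30 (cap) → 10 left.
Only 10 left; Lab X takes them to reach 10.
Total = 7×25 + 6×30 + 18×100 + 4×10 = 2195.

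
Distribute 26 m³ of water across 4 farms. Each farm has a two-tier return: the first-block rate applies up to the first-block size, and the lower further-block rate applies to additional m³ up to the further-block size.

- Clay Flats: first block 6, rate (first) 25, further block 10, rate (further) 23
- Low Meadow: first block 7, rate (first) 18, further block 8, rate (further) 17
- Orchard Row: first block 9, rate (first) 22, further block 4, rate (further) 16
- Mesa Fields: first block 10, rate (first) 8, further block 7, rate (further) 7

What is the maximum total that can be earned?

Order all 8 blocks by rate: Clay Flats/first 25 > Clay Flats/second 23 > Orchard Row/first 22 > Low Meadow/first 18 > Low Meadow/second 17 > Orchard Row/second 16 > Mesa Fields/first 8 > Mesa Fields/second 7.
Clay Flats first at 25: fill all 6 — 20 left.
Clay Flats/second (23): +10 — 10 left.
Orchard Row first at 22: fill all 9 — 1 left.
Low Meadow first at 18: only 1 left, fill 1.
Total = 25×6 + 23×10 + 22×9 + 18×1 = 596.

596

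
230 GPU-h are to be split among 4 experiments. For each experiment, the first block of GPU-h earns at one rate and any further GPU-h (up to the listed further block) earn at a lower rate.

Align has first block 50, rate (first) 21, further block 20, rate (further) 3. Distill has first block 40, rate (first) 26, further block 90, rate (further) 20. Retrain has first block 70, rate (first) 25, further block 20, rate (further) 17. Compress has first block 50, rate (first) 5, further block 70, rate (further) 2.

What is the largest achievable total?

Rank every tier by rate: Distill/tier1 26 > Retrain/tier1 25 > Align/tier1 21 > Distill/tier2 20 > Retrain/tier2 17 > Compress/tier1 5 > Align/tier2 3 > Compress/tier2 2.
Distill/tier1 (26): +40 ; 190 left.
Retrain tier1 at 25: fill all 70 ; 120 left.
Align tier1 at 21: fill all 50 ; 70 left.
Distill/tier2: +70 of 90 at 20; pool empty.
Total = 26×40 + 25×70 + 21×50 + 20×70 = 5240.

5240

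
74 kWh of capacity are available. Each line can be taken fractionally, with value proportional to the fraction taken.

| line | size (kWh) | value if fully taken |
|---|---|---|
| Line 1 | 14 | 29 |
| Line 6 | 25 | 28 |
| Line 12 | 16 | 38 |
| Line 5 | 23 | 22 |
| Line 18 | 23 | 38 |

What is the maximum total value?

Sort by value density: Line 12 38/16≈2.38, Line 1 29/14≈2.07, Line 18 38/23≈1.65, Line 6 28/25≈1.12, Line 5 22/23≈0.957.
All 16 kWh of Line 12 fit (value 38) → 58 remain.
All 14 kWh of Line 1 fit (value 29) → 44 remain.
Line 18: take in full, 23 kWh for value 38 → 21 left.
Fill the last 21 kWh with part of Line 6: 21/25 of it earns 23.52.
Total value = 128.52.

128.52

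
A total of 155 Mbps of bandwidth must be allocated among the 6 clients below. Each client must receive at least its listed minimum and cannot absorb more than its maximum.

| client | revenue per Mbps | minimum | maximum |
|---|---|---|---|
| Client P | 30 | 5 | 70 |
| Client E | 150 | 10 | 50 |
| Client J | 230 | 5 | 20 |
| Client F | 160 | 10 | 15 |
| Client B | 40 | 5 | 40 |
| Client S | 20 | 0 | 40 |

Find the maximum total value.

Meeting every minimum uses 5+10+5+10+5+0 = 35 Mbps, leaving 120.
Highest revenue per Mbps first: Client J 230 > Client F 160 > Client E 150 > Client B 40 > Client P 30 > Client S 20.
Give Client J 15 more to hit its cap of 20 → 105 left.
Give Client F 5 more to hit its cap of 15 → 100 left.
Give Client E 40 more to hit its cap of 50 → 60 left.
Give Client B 35 more to hit its cap of 40 → 25 left.
Client P has room for 65 more but only 25 remain, so it gets 30.
Total = 30×30 + 150×50 + 230×20 + 160×15 + 40×40 = 17000.

17000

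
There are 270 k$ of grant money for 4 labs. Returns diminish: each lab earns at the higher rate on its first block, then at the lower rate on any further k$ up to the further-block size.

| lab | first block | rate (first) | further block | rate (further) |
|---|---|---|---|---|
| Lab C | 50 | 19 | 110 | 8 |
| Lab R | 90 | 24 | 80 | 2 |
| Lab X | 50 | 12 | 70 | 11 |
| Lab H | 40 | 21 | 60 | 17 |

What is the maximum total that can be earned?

Rank every tier by rate: Lab R/first 24 > Lab H/first 21 > Lab C/first 19 > Lab H/second 17 > Lab X/first 12 > Lab X/second 11 > Lab C/second 8 > Lab R/second 2.
Lab R/first (24): +90 — 180 left.
Lab H/first (21): +40 — 140 left.
Lab C first at 19: fill all 50 — 90 left.
Lab H/second (17): +60 — 30 left.
Lab X/first: +30 of 50 at 12; pool empty.
Total = 24×90 + 21×40 + 19×50 + 17×60 + 12×30 = 5330.

5330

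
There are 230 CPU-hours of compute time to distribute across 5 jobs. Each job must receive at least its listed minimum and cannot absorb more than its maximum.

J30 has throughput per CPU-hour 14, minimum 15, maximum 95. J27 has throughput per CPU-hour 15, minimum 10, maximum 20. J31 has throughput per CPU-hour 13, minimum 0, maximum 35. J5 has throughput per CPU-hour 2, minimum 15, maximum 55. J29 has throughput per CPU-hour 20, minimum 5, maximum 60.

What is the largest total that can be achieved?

3325

Meeting every minimum uses 15+10+0+15+5 = 45 CPU-hours, leaving 185.
Rank by throughput per CPU-hour: J29 20 > J27 15 > J30 14 > J31 13 > J5 2.
J29: +55 to 60 (cap) — 130 left.
J27 takes 10 more to reach its cap of 20 — 120 left.
J30 takes 80 more to reach its cap of 95 — 40 left.
J31 takes 35 more to reach its cap of 35 — 5 left.
J5 has room for 40 more but only 5 remain, so it gets 20.
Total = 14×95 + 15×20 + 13×35 + 2×20 + 20×60 = 3325.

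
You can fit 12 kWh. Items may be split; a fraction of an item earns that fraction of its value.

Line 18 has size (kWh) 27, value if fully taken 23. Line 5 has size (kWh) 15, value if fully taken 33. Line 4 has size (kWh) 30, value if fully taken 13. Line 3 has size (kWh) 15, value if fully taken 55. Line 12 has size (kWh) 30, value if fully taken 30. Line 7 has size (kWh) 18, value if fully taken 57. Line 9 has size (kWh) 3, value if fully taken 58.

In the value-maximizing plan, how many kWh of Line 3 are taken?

Sort by value density: Line 9 58/3≈19.3, Line 3 55/15≈3.67, Line 7 57/18≈3.17, Line 5 33/15≈2.2, Line 12 30/30≈1, Line 18 23/27≈0.852, Line 4 13/30≈0.433.
Line 9: take in full, 3 kWh for value 58 — 9 left.
9 kWh left: a 9/15 share of Line 3 gives 55×9/15 = 33.

9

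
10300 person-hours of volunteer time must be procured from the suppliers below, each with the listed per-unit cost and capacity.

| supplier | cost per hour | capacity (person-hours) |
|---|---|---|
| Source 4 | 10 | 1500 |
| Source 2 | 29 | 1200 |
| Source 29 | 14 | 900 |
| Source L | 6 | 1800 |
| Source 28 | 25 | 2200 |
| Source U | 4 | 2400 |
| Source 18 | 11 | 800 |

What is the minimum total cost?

Cheapest first:
Source U at 4: take all 2400 person-hours ; 7900 still needed.
Source L (6): use full 1800 ; 6100 person-hours to go.
Source 4 (10): use full 1500 ; 4600 person-hours to go.
Take 800 from Source 18 at 11 ; need 3800 more.
Source 29 at 14: take all 900 person-hours ; 2900 still needed.
Take 2200 from Source 28 at 25 ; need 700 more.
Source 2 at 29: take 700 of its 1200 ; requirement met.
Cost = 2400×4 + 1800×6 + 1500×10 + 800×11 + 900×14 + 2200×25 + 700×29 = 132100.

132100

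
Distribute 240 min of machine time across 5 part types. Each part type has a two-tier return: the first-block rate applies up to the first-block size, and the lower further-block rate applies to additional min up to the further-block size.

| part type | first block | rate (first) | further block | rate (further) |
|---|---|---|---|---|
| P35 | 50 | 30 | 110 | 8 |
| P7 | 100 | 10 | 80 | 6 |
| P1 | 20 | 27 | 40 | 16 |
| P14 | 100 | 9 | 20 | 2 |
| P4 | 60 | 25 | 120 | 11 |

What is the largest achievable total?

Treat each block as its own option and order by rate: P35/tier1 30 > P1/tier1 27 > P4/tier1 25 > P1/tier2 16 > P4/tier2 11 > P7/tier1 10 > P14/tier1 9 > P35/tier2 8 > P7/tier2 6 > P14/tier2 2.
Fill P35 tier1 block (50 at 30) → 190 left.
P1 tier1 at 27: fill all 20 → 170 left.
P4 tier1 at 25: fill all 60 → 110 left.
Fill P1 tier2 block (40 at 16) → 70 left.
P4/tier2: +70 of 120 at 11; pool empty.
Total = 30×50 + 27×20 + 25×60 + 16×40 + 11×70 = 4950.

4950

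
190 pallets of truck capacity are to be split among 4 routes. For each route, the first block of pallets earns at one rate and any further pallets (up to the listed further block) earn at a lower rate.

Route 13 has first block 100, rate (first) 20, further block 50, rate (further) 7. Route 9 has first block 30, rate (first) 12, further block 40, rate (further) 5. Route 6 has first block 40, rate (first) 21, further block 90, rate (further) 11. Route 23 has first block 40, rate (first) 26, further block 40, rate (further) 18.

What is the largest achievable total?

4060

Rank every tier by rate: Route 23/tier1 26 > Route 6/tier1 21 > Route 13/tier1 20 > Route 23/tier2 18 > Route 9/tier1 12 > Route 6/tier2 11 > Route 13/tier2 7 > Route 9/tier2 5.
Fill Route 23 tier1 block (40 at 26) ; 150 left.
Route 6/tier1 (21): +40 ; 110 left.
Route 13/tier1 (20): +100 ; 10 left.
Route 23 tier2 at 18: only 10 left, fill 10.
Total = 26×40 + 21×40 + 20×100 + 18×10 = 4060.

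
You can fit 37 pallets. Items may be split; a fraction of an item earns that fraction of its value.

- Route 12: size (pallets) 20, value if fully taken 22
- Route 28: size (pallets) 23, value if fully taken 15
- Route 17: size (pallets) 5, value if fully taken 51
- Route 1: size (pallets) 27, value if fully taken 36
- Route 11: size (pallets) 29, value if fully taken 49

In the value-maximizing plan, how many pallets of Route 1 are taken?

3

Rank by value-to-size ratio: Route 17 51/5≈10.2, Route 11 49/29≈1.69, Route 1 36/27≈1.33, Route 12 22/20≈1.1, Route 28 15/23≈0.652.
Route 17: take in full, 5 pallets for value 51 → 32 left.
Route 11: take in full, 29 pallets for value 49 → 3 left.
Only 3 pallets remain; take 3/27 of Route 1 for value 36×3/27 = 4.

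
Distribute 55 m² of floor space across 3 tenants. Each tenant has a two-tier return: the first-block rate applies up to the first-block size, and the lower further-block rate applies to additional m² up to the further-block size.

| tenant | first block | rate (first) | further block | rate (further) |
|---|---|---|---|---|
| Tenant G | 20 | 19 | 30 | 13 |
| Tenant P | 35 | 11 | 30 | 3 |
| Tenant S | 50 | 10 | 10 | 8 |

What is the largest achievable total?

825

Treat each block as its own option and order by rate: Tenant G/T1 19 > Tenant G/T2 13 > Tenant P/T1 11 > Tenant S/T1 10 > Tenant S/T2 8 > Tenant P/T2 3.
Tenant G T1 at 19: fill all 20 — 35 left.
Fill Tenant G T2 block (30 at 13) — 5 left.
Tenant P T1 at 11: only 5 left, fill 5.
Total = 19×20 + 13×30 + 11×5 = 825.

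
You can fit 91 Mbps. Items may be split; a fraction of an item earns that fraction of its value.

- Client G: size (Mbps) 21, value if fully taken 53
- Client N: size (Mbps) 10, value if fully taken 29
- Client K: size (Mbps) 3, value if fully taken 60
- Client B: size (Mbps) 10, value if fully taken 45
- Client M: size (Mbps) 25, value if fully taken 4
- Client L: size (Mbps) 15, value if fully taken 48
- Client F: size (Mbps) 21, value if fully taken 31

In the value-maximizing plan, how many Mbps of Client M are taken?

11

Best value per unit of size first: Client K 60/3≈20, Client B 45/10≈4.5, Client L 48/15≈3.2, Client N 29/10≈2.9, Client G 53/21≈2.52, Client F 31/21≈1.48, Client M 4/25≈0.16.
All 3 Mbps of Client K fit (value 60) → 88 remain.
Take all of Client B (10 Mbps, value 45) → 78 Mbps left.
Client L: take in full, 15 Mbps for value 48 → 63 left.
All 10 Mbps of Client N fit (value 29) → 53 remain.
Take all of Client G (21 Mbps, value 53) → 32 Mbps left.
Client F: take in full, 21 Mbps for value 31 → 11 left.
11 Mbps left: a 11/25 share of Client M gives 4×11/25 = 1.76.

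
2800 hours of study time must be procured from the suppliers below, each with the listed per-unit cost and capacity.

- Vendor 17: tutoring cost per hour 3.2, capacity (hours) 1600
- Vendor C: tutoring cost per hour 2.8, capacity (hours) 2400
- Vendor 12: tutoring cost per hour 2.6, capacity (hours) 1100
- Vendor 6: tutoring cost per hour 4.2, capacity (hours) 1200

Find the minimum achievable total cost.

Cheapest first:
Vendor 12 at 2.6: take all 1100 hours ; 1700 still needed.
Vendor C at 2.8: take 1700 of its 2400 ; requirement met.
Vendor 17, Vendor 6: unused.
Cost = 1100×2.6 + 1700×2.8 = 7620.

7620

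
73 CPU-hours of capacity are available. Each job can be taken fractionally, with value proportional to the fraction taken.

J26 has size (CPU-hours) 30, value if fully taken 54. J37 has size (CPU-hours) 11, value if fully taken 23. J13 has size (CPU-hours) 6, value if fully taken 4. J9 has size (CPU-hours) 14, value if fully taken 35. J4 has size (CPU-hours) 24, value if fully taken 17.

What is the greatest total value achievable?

Rank by value-to-size ratio: J9 35/14≈2.5, J37 23/11≈2.09, J26 54/30≈1.8, J4 17/24≈0.708, J13 4/6≈0.667.
All 14 CPU-hours of J9 fit (value 35) — 59 remain.
J37: take in full, 11 CPU-hours for value 23 — 48 left.
Take all of J26 (30 CPU-hours, value 54) — 18 CPU-hours left.
18 CPU-hours left: a 18/24 share of J4 gives 17×18/24 = 12.75.
Total value = 124.75.

124.75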